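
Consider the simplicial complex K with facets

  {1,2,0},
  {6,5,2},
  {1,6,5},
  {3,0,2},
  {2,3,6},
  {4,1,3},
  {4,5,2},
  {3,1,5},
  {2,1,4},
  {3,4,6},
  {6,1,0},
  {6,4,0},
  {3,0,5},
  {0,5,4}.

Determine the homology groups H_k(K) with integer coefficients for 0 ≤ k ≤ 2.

Order the vertices as 0 < 1 < 2 < 3 < 4 < 5 < 6. Listing each simplex with vertices in this order, K has dimension 2 with simplices:

  0-simplices (7): [0], [1], [2], [3], [4], [5], [6]
  1-simplices (21): [0,1], [0,2], [0,3], [0,4], [0,5], [0,6], [1,2], [1,3], [1,4], [1,5], [1,6], [2,3], [2,4], [2,5], [2,6], [3,4], [3,5], [3,6], [4,5], [4,6], [5,6]
  2-simplices (14): [0,1,2], [0,1,6], [0,2,3], [0,3,5], [0,4,5], [0,4,6], [1,2,4], [1,3,4], [1,3,5], [1,5,6], [2,3,6], [2,4,5], [2,5,6], [3,4,6]

so the chain groups are C_0 ≅ Z^7, C_1 ≅ Z^21, C_2 ≅ Z^14.

∂_1: C_1 → C_0 sends each edge [p,q] (with p < q) to q − p. For instance
  ∂[2,3] = [3] − [2].
This gives a 7×21 integer matrix of rank 6; reducing to Smith normal form yields diagonal entries (1,1,1,1,1,1).

∂_2: C_2 → C_1 acts by ∂[p,q,r] = [q,r] − [p,r] + [p,q]. For instance
  ∂[1,3,5] = [3,5] − [1,5] + [1,3],
  ∂[0,1,2] = [1,2] − [0,2] + [0,1].
As a 21×14 matrix over Z this has rank 13, with invariant factors (1,1,1,1,1,1,1,1,1,1,1,1,1).

Reading off H_k = ker ∂_k / im ∂_{k+1}:

  H_0: rank C_0 − rank ∂_1 = 7 − 6 = 1, and the invariant factors of ∂_1 are all 1, so H_0 ≅ Z.
  H_1: rank ker ∂_1 − rank ∂_2 = (21 − 6) − 13 = 2, and the invariant factors of ∂_2 are all 1, so H_1 ≅ Z^2.
  H_2: rank ker ∂_2 − rank ∂_3 = (14 − 13) − 0 = 1, and there is no ∂_3, so H_2 ≅ Z.

(K is a triangulation of the torus T^2.)

H_0 ≅ Z,  H_1 ≅ Z^2,  H_2 ≅ Z.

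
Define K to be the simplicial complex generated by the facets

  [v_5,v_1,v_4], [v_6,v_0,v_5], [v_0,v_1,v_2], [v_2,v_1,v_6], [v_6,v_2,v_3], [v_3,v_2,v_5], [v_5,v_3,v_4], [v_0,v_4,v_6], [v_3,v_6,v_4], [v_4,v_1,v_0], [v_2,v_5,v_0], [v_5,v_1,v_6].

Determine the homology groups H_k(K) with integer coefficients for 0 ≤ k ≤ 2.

H_0 ≅ Z,  H_1 ≅ Z/2,  H_2 = 0.

Take the total order v_0 < v_1 < v_2 < v_3 < v_4 < v_5 < v_6 on the vertex set. Then K (dimension 2) consists of the simplices:

  0-simplices (7): [v_0], [v_1], [v_2], [v_3], [v_4], [v_5], [v_6]
  1-simplices (18): (18 of them)
  2-simplices (12): (12 of them)

Hence C_0 ≅ Z^7, C_1 ≅ Z^18, C_2 ≅ Z^12.

The boundary map ∂_1: C_1 → C_0 maps an edge to its endpoints' difference, ∂[p,q] = q − p. For instance
  ∂[v_2,v_5] = [v_5] − [v_2].
The 7×18 boundary matrix has rank 6 and Smith normal form diag(1,1,1,1,1,1).

Boundary ∂_2: C_2 → C_1 acts by ∂[p,q,r] = [q,r] − [p,r] + [p,q]. For instance
  ∂[v_1,v_2,v_6] = [v_2,v_6] − [v_1,v_6] + [v_1,v_2],
  ∂[v_0,v_4,v_6] = [v_4,v_6] − [v_0,v_6] + [v_0,v_4].
This gives a 18×12 integer matrix of rank 12; reducing to Smith normal form yields diagonal entries (1,1,1,1,1,1,1,1,1,1,1,2).

Reading off H_k = ker ∂_k / im ∂_{k+1}:

  H_0: rank C_0 − rank ∂_1 = 7 − 6 = 1, and the invariant factors of ∂_1 are all 1, so H_0 ≅ Z.
  H_1: rank ker ∂_1 − rank ∂_2 = (18 − 6) − 12 = 0, and ∂_2 has invariant factor 2 > 1, so H_1 ≅ Z/2.
  H_2: rank ker ∂_2 − rank ∂_3 = (12 − 12) − 0 = 0, and there is no ∂_3, so H_2 ≅ 0.

As a check, the Euler characteristic is 7 − 18 + 12 = 1, which agrees with 1 − 0 + 0 = 1.
(K is a triangulation of the real projective plane RP^2.)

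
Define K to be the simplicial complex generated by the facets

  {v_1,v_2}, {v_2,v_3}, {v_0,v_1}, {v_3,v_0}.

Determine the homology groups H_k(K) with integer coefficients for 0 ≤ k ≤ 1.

H_0 = Z,  H_1 = Z.

We work with the vertex ordering v_0 < v_1 < v_2 < v_3. The simplices of K, each written with vertices in increasing order, are:

  0-simplices (4): [v_0], [v_1], [v_2], [v_3]
  1-simplices (4): [v_0,v_1], [v_0,v_3], [v_1,v_2], [v_2,v_3]

Hence C_0 ≅ Z^4, C_1 ≅ Z^4.

The boundary map ∂_1: C_1 → C_0 sends each edge [p,q] (with p < q) to q − p.
This gives a 4×4 integer matrix of rank 3; reducing to Smith normal form yields diagonal entries (1,1,1).

Now H_k = ker ∂_k / im ∂_{k+1}, so:

  H_0: rank C_0 − rank ∂_1 = 4 − 3 = 1, and the invariant factors of ∂_1 are all 1, so H_0 = Z.
  H_1: rank ker ∂_1 − rank ∂_2 = (4 − 3) − 0 = 1, and there is no ∂_2, so H_1 = Z.

As a check, the Euler characteristic is 4 − 4 = 0, which agrees with 1 − 1 = 0.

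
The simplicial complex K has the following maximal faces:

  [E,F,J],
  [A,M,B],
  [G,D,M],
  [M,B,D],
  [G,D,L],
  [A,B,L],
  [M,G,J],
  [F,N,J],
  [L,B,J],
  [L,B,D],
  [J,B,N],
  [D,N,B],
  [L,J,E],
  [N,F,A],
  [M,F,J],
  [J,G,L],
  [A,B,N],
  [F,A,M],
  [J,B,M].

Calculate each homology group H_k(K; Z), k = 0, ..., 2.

Take the total order A < B < D < E < F < G < J < L < M < N on the vertex set. Then K (dimension 2) consists of the simplices:

  0-simplices (10): A, B, D, E, F, G, J, L, M, N
  1-simplices (26): AB, AF, AL, AM, AN, BD, BJ, BL, BM, BN, DG, DL, DM, DN, EF, EJ, EL, FJ, FM, FN, GJ, GL, GM, JL, JM, JN
  2-simplices (19): ABL, ABM, ABN, AFM, AFN, BDL, BDM, BDN, BJL, BJM, BJN, DGL, DGM, EFJ, EJL, FJM, FJN, GJL, GJM

so the chain groups are C_0 ≅ Z^10, C_1 ≅ Z^26, C_2 ≅ Z^19.

Boundary ∂_1: C_1 → C_0 maps an edge to its endpoints' difference, ∂[p,q] = q − p. For instance
  ∂JN = N − J.
This gives a 10×26 integer matrix of rank 9; reducing to Smith normal form yields diagonal entries (1,1,1,1,1,1,1,1,1).

∂_2: C_2 → C_1 acts by ∂[p,q,r] = [q,r] − [p,r] + [p,q]. For instance
  ∂GJL = JL − GL + GJ,
  ∂AFM = FM − AM + AF.
This gives a 26×19 integer matrix of rank 17; reducing to Smith normal form yields diagonal entries (1,1,1,1,1,1,1,1,1,1,1,1,1,1,1,1,1).

Computing H_k = (kernel of ∂_k) / (image of ∂_{k+1}):

  H_0: rank C_0 − rank ∂_1 = 10 − 9 = 1, and the invariant factors of ∂_1 are all 1, so H_0 = Z.
  H_1: rank ker ∂_1 − rank ∂_2 = (26 − 9) − 17 = 0, and the invariant factors of ∂_2 are all 1, so H_1 = 0.
  H_2: rank ker ∂_2 − rank ∂_3 = (19 − 17) − 0 = 2, and there is no ∂_3, so H_2 = Z^2.

As a check, the Euler characteristic is 10 − 26 + 19 = 3, which agrees with 1 − 0 + 2 = 3.

H_0 = Z,  H_1 = 0,  H_2 = Z^2.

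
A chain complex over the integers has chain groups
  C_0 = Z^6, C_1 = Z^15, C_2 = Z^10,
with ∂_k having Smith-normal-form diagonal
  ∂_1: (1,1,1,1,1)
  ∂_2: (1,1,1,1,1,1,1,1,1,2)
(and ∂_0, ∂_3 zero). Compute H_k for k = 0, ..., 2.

H_0 ≅ Z,  H_1 ≅ Z/2Z,  H_2 = 0.

H_0: b_0 = 6 − 0 − 5 = 1; torsion from ∂_1 factors > 1: none. So H_0 ≅ Z.
H_1: b_1 = 15 − 5 − 10 = 0; torsion from ∂_2 factors > 1: [2]. So H_1 ≅ Z/2Z.
H_2: b_2 = 10 − 10 − 0 = 0; torsion from ∂_3 factors > 1: none. So H_2 ≅ 0.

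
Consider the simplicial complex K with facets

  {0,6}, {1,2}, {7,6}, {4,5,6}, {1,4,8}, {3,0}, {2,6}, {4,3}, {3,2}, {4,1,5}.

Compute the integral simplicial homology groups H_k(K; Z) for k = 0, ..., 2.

Take the total order 0 < 1 < 2 < 3 < 4 < 5 < 6 < 7 < 8 on the vertex set. Then K (dimension 2) consists of the simplices:

  0-simplices (9): [0], [1], [2], [3], [4], [5], [6], [7], [8]
  1-simplices (14): [0,3], [0,6], [1,2], [1,4], [1,5], [1,8], [2,3], [2,6], [3,4], [4,5], [4,6], [4,8], [5,6], [6,7]
  2-simplices (3): [1,4,5], [1,4,8], [4,5,6]

giving chain groups C_0 ≅ Z^9, C_1 ≅ Z^14, C_2 ≅ Z^3.

The boundary map ∂_1: C_1 → C_0 sends each edge [p,q] (with p < q) to q − p. For instance
  ∂[2,3] = [3] − [2].
As a 9×14 matrix over Z this has rank 8, with invariant factors (1,1,1,1,1,1,1,1).

The boundary map ∂_2: C_2 → C_1 acts by ∂[p,q,r] = [q,r] − [p,r] + [p,q]. For instance
  ∂[4,5,6] = [5,6] − [4,6] + [4,5],
  ∂[1,4,8] = [4,8] − [1,8] + [1,4].
This gives a 14×3 integer matrix of rank 3; reducing to Smith normal form yields diagonal entries (1,1,1).

Now H_k = ker ∂_k / im ∂_{k+1}, so:

  H_0: rank C_0 − rank ∂_1 = 9 − 8 = 1, and the invariant factors of ∂_1 are all 1, so H_0 ≅ Z.
  H_1: rank ker ∂_1 − rank ∂_2 = (14 − 8) − 3 = 3, and the invariant factors of ∂_2 are all 1, so H_1 ≅ Z^3.
  H_2: rank ker ∂_2 − rank ∂_3 = (3 − 3) − 0 = 0, and there is no ∂_3, so H_2 ≅ 0.

H_0 ≅ Z,  H_1 ≅ Z^3,  H_2 = 0.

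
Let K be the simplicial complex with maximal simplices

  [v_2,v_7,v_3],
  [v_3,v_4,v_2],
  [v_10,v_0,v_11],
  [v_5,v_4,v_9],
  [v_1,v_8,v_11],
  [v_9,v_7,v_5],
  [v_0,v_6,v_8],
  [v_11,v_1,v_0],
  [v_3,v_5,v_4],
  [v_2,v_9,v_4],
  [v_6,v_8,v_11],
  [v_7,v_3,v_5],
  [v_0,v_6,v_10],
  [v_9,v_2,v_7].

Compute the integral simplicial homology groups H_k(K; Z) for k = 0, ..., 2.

Fix the vertex order v_0 < v_1 < v_2 < v_3 < v_4 < v_5 < v_6 < v_7 < v_8 < v_9 < v_10 < v_11 and write every simplex with vertices in increasing order. Then dim K = 2 and the simplices of K are:

  0-simplices (12): [v_0], [v_1], [v_2], [v_3], [v_4], [v_5], [v_6], [v_7], [v_8], [v_9], [v_10], [v_11]
  1-simplices (24): (24 of them)
  2-simplices (14): (14 of them)

giving chain groups C_0 ≅ Z^12, C_1 ≅ Z^24, C_2 ≅ Z^14.

∂_1: C_1 → C_0 sends each edge [p,q] (with p < q) to q − p.
As a 12×24 matrix over Z this has rank 10, with invariant factors (1,1,1,1,1,1,1,1,1,1).

∂_2: C_2 → C_1 sends each 2-simplex [p,q,r] to [q,r] − [p,r] + [p,q]. For instance
  ∂[v_2,v_3,v_4] = [v_3,v_4] − [v_2,v_4] + [v_2,v_3],
  ∂[v_0,v_1,v_11] = [v_1,v_11] − [v_0,v_11] + [v_0,v_1].
As a 24×14 matrix over Z this has rank 13, with invariant factors (1,1,1,1,1,1,1,1,1,1,1,1,1).

Now H_k = ker ∂_k / im ∂_{k+1}, so:

  H_0: rank C_0 − rank ∂_1 = 12 − 10 = 2, and the invariant factors of ∂_1 are all 1, so H_0 = Z^2.
  H_1: rank ker ∂_1 − rank ∂_2 = (24 − 10) − 13 = 1, and the invariant factors of ∂_2 are all 1, so H_1 = Z.
  H_2: rank ker ∂_2 − rank ∂_3 = (14 − 13) − 0 = 1, and there is no ∂_3, so H_2 = Z.

(K is a triangulation of the disjoint union of the cylinder S^1 x I and the 2-sphere S^2.)

H_0 ≅ Z^2,  H_1 ≅ Z,  H_2 ≅ Z.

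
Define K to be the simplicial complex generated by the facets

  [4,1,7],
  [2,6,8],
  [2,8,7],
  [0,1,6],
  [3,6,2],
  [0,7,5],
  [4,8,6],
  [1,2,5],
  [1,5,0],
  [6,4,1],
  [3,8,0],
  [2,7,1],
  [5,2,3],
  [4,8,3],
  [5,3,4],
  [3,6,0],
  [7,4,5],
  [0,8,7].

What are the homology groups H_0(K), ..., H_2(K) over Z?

H_0 = Z,  H_1 = Z ⊕ Z/2,  H_2 = 0.

Take the total order 0 < 1 < 2 < 3 < 4 < 5 < 6 < 7 < 8 on the vertex set. Then K (dimension 2) consists of the simplices:

  0-simplices (9): [0], [1], [2], [3], [4], [5], [6], [7], [8]
  1-simplices (27): (27 of them)
  2-simplices (18): [0,1,5], [0,1,6], [0,3,6], [0,3,8], [0,5,7], [0,7,8], [1,2,5], [1,2,7], [1,4,6], [1,4,7], [2,3,5], [2,3,6], [2,6,8], [2,7,8], [3,4,5], [3,4,8], [4,5,7], [4,6,8]

giving chain groups C_0 ≅ Z^9, C_1 ≅ Z^27, C_2 ≅ Z^18.

Boundary ∂_1: C_1 → C_0 sends each edge [p,q] (with p < q) to q − p.
The 9×27 boundary matrix has rank 8 and Smith normal form diag(1,1,1,1,1,1,1,1).

Boundary ∂_2: C_2 → C_1 sends each 2-simplex [p,q,r] to [q,r] − [p,r] + [p,q]. For instance
  ∂[0,7,8] = [7,8] − [0,8] + [0,7],
  ∂[1,2,5] = [2,5] − [1,5] + [1,2].
The resulting 27×18 matrix has rank 18, and its Smith normal form has invariant factors (1,1,1,1,1,1,1,1,1,1,1,1,1,1,1,1,1,2).

Now H_k = ker ∂_k / im ∂_{k+1}, so:

  H_0: rank C_0 − rank ∂_1 = 9 − 8 = 1, and the invariant factors of ∂_1 are all 1, so H_0 ≅ Z.
  H_1: rank ker ∂_1 − rank ∂_2 = (27 − 8) − 18 = 1, and ∂_2 has invariant factor 2 > 1, so H_1 ≅ Z ⊕ Z/2.
  H_2: rank ker ∂_2 − rank ∂_3 = (18 − 18) − 0 = 0, and there is no ∂_3, so H_2 ≅ 0.

As a check, the Euler characteristic is 9 − 27 + 18 = 0, which agrees with 1 − 1 + 0 = 0.
(K is a triangulation of the Klein bottle.)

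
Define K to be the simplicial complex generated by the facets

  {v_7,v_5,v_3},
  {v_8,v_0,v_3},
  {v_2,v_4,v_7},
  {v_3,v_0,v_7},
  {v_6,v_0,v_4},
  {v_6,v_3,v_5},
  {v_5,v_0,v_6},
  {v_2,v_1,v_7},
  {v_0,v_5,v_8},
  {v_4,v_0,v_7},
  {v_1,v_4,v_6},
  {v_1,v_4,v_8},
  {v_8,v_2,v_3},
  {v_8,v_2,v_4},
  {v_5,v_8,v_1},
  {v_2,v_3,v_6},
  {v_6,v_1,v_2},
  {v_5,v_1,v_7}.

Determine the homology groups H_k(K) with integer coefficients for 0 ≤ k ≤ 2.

Take the total order v_0 < v_1 < v_2 < v_3 < v_4 < v_5 < v_6 < v_7 < v_8 on the vertex set. Then K (dimension 2) consists of the simplices:

  0-simplices (9): [v_0], [v_1], [v_2], [v_3], [v_4], [v_5], [v_6], [v_7], [v_8]
  1-simplices (27): (27 of them)
  2-simplices (18): (18 of them)

so the chain groups are C_0 ≅ Z^9, C_1 ≅ Z^27, C_2 ≅ Z^18.

∂_1: C_1 → C_0 sends each edge [p,q] (with p < q) to q − p.
The 9×27 boundary matrix has rank 8 and Smith normal form diag(1,1,1,1,1,1,1,1).

∂_2: C_2 → C_1 acts by ∂[p,q,r] = [q,r] − [p,r] + [p,q]. For instance
  ∂[v_2,v_3,v_6] = [v_3,v_6] − [v_2,v_6] + [v_2,v_3],
  ∂[v_0,v_3,v_7] = [v_3,v_7] − [v_0,v_7] + [v_0,v_3].
The resulting 27×18 matrix has rank 18, and its Smith normal form has invariant factors (1,1,1,1,1,1,1,1,1,1,1,1,1,1,1,1,1,2).

Computing H_k = (kernel of ∂_k) / (image of ∂_{k+1}):

  H_0: rank C_0 − rank ∂_1 = 9 − 8 = 1, and the invariant factors of ∂_1 are all 1, so H_0 ≅ Z.
  H_1: rank ker ∂_1 − rank ∂_2 = (27 − 8) − 18 = 1, and ∂_2 has invariant factor 2 > 1, so H_1 ≅ Z ⊕ Z/2.
  H_2: rank ker ∂_2 − rank ∂_3 = (18 − 18) − 0 = 0, and there is no ∂_3, so H_2 ≅ 0.

H_0 = Z,  H_1 = Z ⊕ Z/2,  H_2 = 0.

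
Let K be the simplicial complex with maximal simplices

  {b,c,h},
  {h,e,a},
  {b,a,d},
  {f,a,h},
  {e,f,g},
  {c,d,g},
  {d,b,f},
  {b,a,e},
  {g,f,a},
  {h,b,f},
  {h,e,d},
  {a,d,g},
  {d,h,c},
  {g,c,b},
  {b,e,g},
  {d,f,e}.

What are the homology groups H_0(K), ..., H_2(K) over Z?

H_0 = Z,  H_1 = Z^2,  H_2 = Z.

We work with the vertex ordering a < b < c < d < e < f < g < h. The simplices of K, each written with vertices in increasing order, are:

  0-simplices (8): a, b, c, d, e, f, g, h
  1-simplices (24): ab, ad, ae, af, ag, ah, bc, bd, be, bf, bg, bh, cd, cg, ch, de, df, dg, dh, ef, eg, eh, fg, fh
  2-simplices (16): abd, abe, adg, aeh, afg, afh, bcg, bch, bdf, beg, bfh, cdg, cdh, def, deh, efg

Hence C_0 ≅ Z^8, C_1 ≅ Z^24, C_2 ≅ Z^16.

The boundary map ∂_1: C_1 → C_0 maps an edge to its endpoints' difference, ∂[p,q] = q − p. For instance
  ∂cg = g − c.
The 8×24 boundary matrix has rank 7 and Smith normal form diag(1,1,1,1,1,1,1).

Boundary ∂_2: C_2 → C_1 sends each 2-simplex [p,q,r] to [q,r] − [p,r] + [p,q]. For instance
  ∂deh = eh − dh + de,
  ∂bcg = cg − bg + bc.
This gives a 24×16 integer matrix of rank 15; reducing to Smith normal form yields diagonal entries (1,1,1,1,1,1,1,1,1,1,1,1,1,1,1).

From H_k ≅ ker(∂_k) / im(∂_{k+1}) we obtain:

  H_0: rank C_0 − rank ∂_1 = 8 − 7 = 1, and the invariant factors of ∂_1 are all 1, so H_0 ≅ Z.
  H_1: rank ker ∂_1 − rank ∂_2 = (24 − 7) − 15 = 2, and the invariant factors of ∂_2 are all 1, so H_1 ≅ Z^2.
  H_2: rank ker ∂_2 − rank ∂_3 = (16 − 15) − 0 = 1, and there is no ∂_3, so H_2 ≅ Z.

(K is a triangulation of the torus T^2.)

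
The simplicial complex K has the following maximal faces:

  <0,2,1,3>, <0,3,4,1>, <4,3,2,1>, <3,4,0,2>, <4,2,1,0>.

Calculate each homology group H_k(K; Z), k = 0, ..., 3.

Order the vertices as 0 < 1 < 2 < 3 < 4. Listing each simplex with vertices in this order, K has dimension 3 with simplices:

  0-simplices (5): [0], [1], [2], [3], [4]
  1-simplices (10): [0,1], [0,2], [0,3], [0,4], [1,2], [1,3], [1,4], [2,3], [2,4], [3,4]
  2-simplices (10): [0,1,2], [0,1,3], [0,1,4], [0,2,3], [0,2,4], [0,3,4], [1,2,3], [1,2,4], [1,3,4], [2,3,4]
  3-simplices (5): [0,1,2,3], [0,1,2,4], [0,1,3,4], [0,2,3,4], [1,2,3,4]

so the chain groups are C_0 ≅ Z^5, C_1 ≅ Z^10, C_2 ≅ Z^10, C_3 ≅ Z^5.

∂_1: C_1 → C_0 is given by ∂[p,q] = [q] − [p]. For instance
  ∂[1,2] = [2] − [1].
As a 5×10 matrix over Z this has rank 4, with invariant factors (1,1,1,1).

∂_2: C_2 → C_1 maps a triangle to the signed sum of its edges. For instance
  ∂[2,3,4] = [3,4] − [2,4] + [2,3],
  ∂[0,1,3] = [1,3] − [0,3] + [0,1].
As a 10×10 matrix over Z this has rank 6, with invariant factors (1,1,1,1,1,1).

The boundary map ∂_3: C_3 → C_2 sends each 3-simplex σ to the alternating sum Σ_i (−1)^i (σ with its i-th vertex removed). For instance
  ∂[0,1,2,3] = [1,2,3] − [0,2,3] + [0,1,3] − [0,1,2],
  ∂[0,1,2,4] = [1,2,4] − [0,2,4] + [0,1,4] − [0,1,2].
The 10×5 boundary matrix has rank 4 and Smith normal form diag(1,1,1,1).

Computing H_k = (kernel of ∂_k) / (image of ∂_{k+1}):

  H_0: rank C_0 − rank ∂_1 = 5 − 4 = 1, and the invariant factors of ∂_1 are all 1, so H_0 = Z.
  H_1: rank ker ∂_1 − rank ∂_2 = (10 − 4) − 6 = 0, and the invariant factors of ∂_2 are all 1, so H_1 = 0.
  H_2: rank ker ∂_2 − rank ∂_3 = (10 − 6) − 4 = 0, and the invariant factors of ∂_3 are all 1, so H_2 = 0.
  H_3: rank ker ∂_3 − rank ∂_4 = (5 − 4) − 0 = 1, and there is no ∂_4, so H_3 = Z.

H_0 = Z,  H_1 = 0,  H_2 = 0,  H_3 = Z.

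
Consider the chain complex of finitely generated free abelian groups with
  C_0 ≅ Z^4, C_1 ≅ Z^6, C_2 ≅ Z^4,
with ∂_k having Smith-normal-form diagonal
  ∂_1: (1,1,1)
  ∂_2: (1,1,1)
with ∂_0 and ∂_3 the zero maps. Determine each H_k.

H_0 = Z,  H_1 = 0,  H_2 = Z.

H_0: b_0 = 4 − 0 − 3 = 1; torsion from ∂_1 factors > 1: none. So H_0 = Z.
H_1: b_1 = 6 − 3 − 3 = 0; torsion from ∂_2 factors > 1: none. So H_1 = 0.
H_2: b_2 = 4 − 3 − 0 = 1; torsion from ∂_3 factors > 1: none. So H_2 = Z.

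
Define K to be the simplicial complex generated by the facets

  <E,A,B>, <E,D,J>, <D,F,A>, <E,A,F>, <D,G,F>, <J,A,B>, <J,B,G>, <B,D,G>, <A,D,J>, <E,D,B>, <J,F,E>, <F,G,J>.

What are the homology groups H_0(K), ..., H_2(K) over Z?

H_0 ≅ Z,  H_1 ≅ Z/2Z,  H_2 = 0.

K has 7 vertices, 18 edges, 12 triangles.
rank ∂_0 = 0, rank ∂_1 = 6 ⇒ b_0 = 7 − 0 − 6 = 1; all invariant factors of ∂_1 are 1 so no torsion. So H_0 = Z.
rank ∂_1 = 6, rank ∂_2 = 12 ⇒ b_1 = 18 − 6 − 12 = 0; ∂_2 has invariant factor(s) [2] giving torsion. So H_1 = Z/2Z.
rank ∂_2 = 12, rank ∂_3 = 0 ⇒ b_2 = 12 − 12 − 0 = 0. So H_2 = 0.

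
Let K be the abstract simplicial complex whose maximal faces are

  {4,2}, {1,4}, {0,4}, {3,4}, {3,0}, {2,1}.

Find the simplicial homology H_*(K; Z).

Order the vertices as 0 < 1 < 2 < 3 < 4. Listing each simplex with vertices in this order, K has dimension 1 with simplices:

  0-simplices (5): [0], [1], [2], [3], [4]
  1-simplices (6): [0,3], [0,4], [1,2], [1,4], [2,4], [3,4]

so the chain groups are C_0 ≅ Z^5, C_1 ≅ Z^6.

∂_1: C_1 → C_0 sends each edge [p,q] (with p < q) to q − p. For instance
  ∂[3,4] = [4] − [3].
The 5×6 boundary matrix has rank 4 and Smith normal form diag(1,1,1,1).

Reading off H_k = ker ∂_k / im ∂_{k+1}:

  H_0: rank C_0 − rank ∂_1 = 5 − 4 = 1, and the invariant factors of ∂_1 are all 1, so H_0 ≅ Z.
  H_1: rank ker ∂_1 − rank ∂_2 = (6 − 4) − 0 = 2, and there is no ∂_2, so H_1 ≅ Z^2.

As a check, the Euler characteristic is 5 − 6 = -1, which agrees with 1 − 2 = -1.

H_0 ≅ Z,  H_1 ≅ Z^2.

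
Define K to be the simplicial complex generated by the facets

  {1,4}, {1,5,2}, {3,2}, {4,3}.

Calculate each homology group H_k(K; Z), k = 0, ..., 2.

H_0 = Z,  H_1 = Z,  H_2 = 0.

Fix the vertex order 1 < 2 < 3 < 4 < 5 and write every simplex with vertices in increasing order. Then dim K = 2 and the simplices of K are:

  0-simplices (5): [1], [2], [3], [4], [5]
  1-simplices (6): [1,2], [1,4], [1,5], [2,3], [2,5], [3,4]
  2-simplices (1): [1,2,5]

Hence C_0 ≅ Z^5, C_1 ≅ Z^6, C_2 ≅ Z^1.

Boundary ∂_1: C_1 → C_0 is given by ∂[p,q] = [q] − [p]. For instance
  ∂[1,2] = [2] − [1].
The resulting 5×6 matrix has rank 4, and its Smith normal form has invariant factors (1,1,1,1).

The boundary map ∂_2: C_2 → C_1 maps a triangle to the signed sum of its edges. For instance
  ∂[1,2,5] = [2,5] − [1,5] + [1,2].
As a 6×1 matrix over Z this has rank 1, with invariant factors (1).

From H_k ≅ ker(∂_k) / im(∂_{k+1}) we obtain:

  H_0: rank C_0 − rank ∂_1 = 5 − 4 = 1, and the invariant factors of ∂_1 are all 1, so H_0 = Z.
  H_1: rank ker ∂_1 − rank ∂_2 = (6 − 4) − 1 = 1, and the invariant factors of ∂_2 are all 1, so H_1 = Z.
  H_2: rank ker ∂_2 − rank ∂_3 = (1 − 1) − 0 = 0, and there is no ∂_3, so H_2 = 0.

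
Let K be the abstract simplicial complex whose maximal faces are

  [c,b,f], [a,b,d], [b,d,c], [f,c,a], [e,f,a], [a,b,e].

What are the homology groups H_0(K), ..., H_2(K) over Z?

Order the vertices as a < b < c < d < e < f. Listing each simplex with vertices in this order, K has dimension 2 with simplices:

  0-simplices (6): a, b, c, d, e, f
  1-simplices (12): ab, ac, ad, ae, af, bc, bd, be, bf, cd, cf, ef
  2-simplices (6): abd, abe, acf, aef, bcd, bcf

so the chain groups are C_0 ≅ Z^6, C_1 ≅ Z^12, C_2 ≅ Z^6.

∂_1: C_1 → C_0 is given by ∂[p,q] = [q] − [p]. For instance
  ∂bf = f − b.
The resulting 6×12 matrix has rank 5, and its Smith normal form has invariant factors (1,1,1,1,1).

∂_2: C_2 → C_1 maps a triangle to the signed sum of its edges. For instance
  ∂abe = be − ae + ab,
  ∂bcf = cf − bf + bc.
This gives a 12×6 integer matrix of rank 6; reducing to Smith normal form yields diagonal entries (1,1,1,1,1,1).

Now H_k = ker ∂_k / im ∂_{k+1}, so:

  H_0: rank C_0 − rank ∂_1 = 6 − 5 = 1, and the invariant factors of ∂_1 are all 1, so H_0 = Z.
  H_1: rank ker ∂_1 − rank ∂_2 = (12 − 5) − 6 = 1, and the invariant factors of ∂_2 are all 1, so H_1 = Z.
  H_2: rank ker ∂_2 − rank ∂_3 = (6 − 6) − 0 = 0, and there is no ∂_3, so H_2 = 0.

As a check, the Euler characteristic is 6 − 12 + 6 = 0, which agrees with 1 − 1 + 0 = 0.
(K is a triangulation of the cylinder S^1 x I.)

H_0 = Z,  H_1 = Z,  H_2 = 0.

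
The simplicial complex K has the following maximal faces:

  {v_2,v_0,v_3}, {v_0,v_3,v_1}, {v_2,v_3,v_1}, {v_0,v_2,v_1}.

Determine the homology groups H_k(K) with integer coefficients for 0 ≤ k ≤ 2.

H_0 ≅ Z,  H_1 = 0,  H_2 ≅ Z.

Order the vertices as v_0 < v_1 < v_2 < v_3. Listing each simplex with vertices in this order, K has dimension 2 with simplices:

  0-simplices (4): [v_0], [v_1], [v_2], [v_3]
  1-simplices (6): [v_0,v_1], [v_0,v_2], [v_0,v_3], [v_1,v_2], [v_1,v_3], [v_2,v_3]
  2-simplices (4): [v_0,v_1,v_2], [v_0,v_1,v_3], [v_0,v_2,v_3], [v_1,v_2,v_3]

giving chain groups C_0 ≅ Z^4, C_1 ≅ Z^6, C_2 ≅ Z^4.

∂_1: C_1 → C_0 maps an edge to its endpoints' difference, ∂[p,q] = q − p. For instance
  ∂[v_0,v_3] = [v_3] − [v_0].
As a 4×6 matrix over Z this has rank 3, with invariant factors (1,1,1).

The boundary map ∂_2: C_2 → C_1 acts by ∂[p,q,r] = [q,r] − [p,r] + [p,q]. For instance
  ∂[v_1,v_2,v_3] = [v_2,v_3] − [v_1,v_3] + [v_1,v_2],
  ∂[v_0,v_1,v_3] = [v_1,v_3] − [v_0,v_3] + [v_0,v_1].
This gives a 6×4 integer matrix of rank 3; reducing to Smith normal form yields diagonal entries (1,1,1).

Computing H_k = (kernel of ∂_k) / (image of ∂_{k+1}):

  H_0: rank C_0 − rank ∂_1 = 4 − 3 = 1, and the invariant factors of ∂_1 are all 1, so H_0 ≅ Z.
  H_1: rank ker ∂_1 − rank ∂_2 = (6 − 3) − 3 = 0, and the invariant factors of ∂_2 are all 1, so H_1 ≅ 0.
  H_2: rank ker ∂_2 − rank ∂_3 = (4 − 3) − 0 = 1, and there is no ∂_3, so H_2 ≅ Z.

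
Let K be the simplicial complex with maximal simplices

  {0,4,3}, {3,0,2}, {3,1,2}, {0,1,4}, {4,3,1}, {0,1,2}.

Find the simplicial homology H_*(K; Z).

H_0 ≅ Z,  H_1 = 0,  H_2 ≅ Z.

Order the vertices as 0 < 1 < 2 < 3 < 4. Listing each simplex with vertices in this order, K has dimension 2 with simplices:

  0-simplices (5): [0], [1], [2], [3], [4]
  1-simplices (9): [0,1], [0,2], [0,3], [0,4], [1,2], [1,3], [1,4], [2,3], [3,4]
  2-simplices (6): [0,1,2], [0,1,4], [0,2,3], [0,3,4], [1,2,3], [1,3,4]

Hence C_0 ≅ Z^5, C_1 ≅ Z^9, C_2 ≅ Z^6.

Boundary ∂_1: C_1 → C_0 is given by ∂[p,q] = [q] − [p]. For instance
  ∂[0,3] = [3] − [0].
The 5×9 boundary matrix has rank 4 and Smith normal form diag(1,1,1,1).

∂_2: C_2 → C_1 sends each 2-simplex [p,q,r] to [q,r] − [p,r] + [p,q]. For instance
  ∂[1,3,4] = [3,4] − [1,4] + [1,3],
  ∂[0,1,4] = [1,4] − [0,4] + [0,1].
This gives a 9×6 integer matrix of rank 5; reducing to Smith normal form yields diagonal entries (1,1,1,1,1).

From H_k ≅ ker(∂_k) / im(∂_{k+1}) we obtain:

  H_0: rank C_0 − rank ∂_1 = 5 − 4 = 1, and the invariant factors of ∂_1 are all 1, so H_0 ≅ Z.
  H_1: rank ker ∂_1 − rank ∂_2 = (9 − 4) − 5 = 0, and the invariant factors of ∂_2 are all 1, so H_1 ≅ 0.
  H_2: rank ker ∂_2 − rank ∂_3 = (6 − 5) − 0 = 1, and there is no ∂_3, so H_2 ≅ Z.

(K is a triangulation of the 2-sphere S^2.)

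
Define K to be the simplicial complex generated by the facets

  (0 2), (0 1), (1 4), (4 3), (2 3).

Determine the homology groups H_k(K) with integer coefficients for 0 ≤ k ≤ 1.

K has 5 vertices, 5 edges.
rank ∂_0 = 0, rank ∂_1 = 4 ⇒ b_0 = 5 − 0 − 4 = 1; all invariant factors of ∂_1 are 1 so no torsion. So H_0 = Z.
rank ∂_1 = 4, rank ∂_2 = 0 ⇒ b_1 = 5 − 4 − 0 = 1. So H_1 = Z.

H_0 ≅ Z,  H_1 ≅ Z.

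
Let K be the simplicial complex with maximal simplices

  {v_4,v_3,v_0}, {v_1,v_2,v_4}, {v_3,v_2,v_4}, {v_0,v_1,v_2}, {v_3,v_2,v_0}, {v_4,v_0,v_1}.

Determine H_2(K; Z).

Fix the vertex order v_0 < v_1 < v_2 < v_3 < v_4 and write every simplex with vertices in increasing order. Then dim K = 2 and the simplices of K are:

  0-simplices (5): [v_0], [v_1], [v_2], [v_3], [v_4]
  1-simplices (9): [v_0,v_1], [v_0,v_2], [v_0,v_3], [v_0,v_4], [v_1,v_2], [v_1,v_4], [v_2,v_3], [v_2,v_4], [v_3,v_4]
  2-simplices (6): [v_0,v_1,v_2], [v_0,v_1,v_4], [v_0,v_2,v_3], [v_0,v_3,v_4], [v_1,v_2,v_4], [v_2,v_3,v_4]

Hence C_0 ≅ Z^5, C_1 ≅ Z^9, C_2 ≅ Z^6.

Boundary ∂_1: C_1 → C_0 maps an edge to its endpoints' difference, ∂[p,q] = q − p.
The resulting 5×9 matrix has rank 4, and its Smith normal form has invariant factors (1,1,1,1).

The boundary map ∂_2: C_2 → C_1 maps a triangle to the signed sum of its edges. For instance
  ∂[v_2,v_3,v_4] = [v_3,v_4] − [v_2,v_4] + [v_2,v_3],
  ∂[v_0,v_1,v_4] = [v_1,v_4] − [v_0,v_4] + [v_0,v_1].
The 9×6 boundary matrix has rank 5 and Smith normal form diag(1,1,1,1,1).

From H_k ≅ ker(∂_k) / im(∂_{k+1}) we obtain:

  H_2: rank ker ∂_2 − rank ∂_3 = (6 − 5) − 0 = 1, and there is no ∂_3, so H_2 = Z.

H_2 = Z.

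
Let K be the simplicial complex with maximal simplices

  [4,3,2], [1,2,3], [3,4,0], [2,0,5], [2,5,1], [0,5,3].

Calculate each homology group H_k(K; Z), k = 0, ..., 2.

H_0 = Z,  H_1 = Z,  H_2 = 0.

We work with the vertex ordering 0 < 1 < 2 < 3 < 4 < 5. The simplices of K, each written with vertices in increasing order, are:

  0-simplices (6): [0], [1], [2], [3], [4], [5]
  1-simplices (12): [0,2], [0,3], [0,4], [0,5], [1,2], [1,3], [1,5], [2,3], [2,4], [2,5], [3,4], [3,5]
  2-simplices (6): [0,2,5], [0,3,4], [0,3,5], [1,2,3], [1,2,5], [2,3,4]

giving chain groups C_0 ≅ Z^6, C_1 ≅ Z^12, C_2 ≅ Z^6.

Boundary ∂_1: C_1 → C_0 maps an edge to its endpoints' difference, ∂[p,q] = q − p. For instance
  ∂[1,5] = [5] − [1].
This gives a 6×12 integer matrix of rank 5; reducing to Smith normal form yields diagonal entries (1,1,1,1,1).

∂_2: C_2 → C_1 maps a triangle to the signed sum of its edges. For instance
  ∂[0,2,5] = [2,5] − [0,5] + [0,2],
  ∂[1,2,3] = [2,3] − [1,3] + [1,2].
This gives a 12×6 integer matrix of rank 6; reducing to Smith normal form yields diagonal entries (1,1,1,1,1,1).

Computing H_k = (kernel of ∂_k) / (image of ∂_{k+1}):

  H_0: rank C_0 − rank ∂_1 = 6 − 5 = 1, and the invariant factors of ∂_1 are all 1, so H_0 = Z.
  H_1: rank ker ∂_1 − rank ∂_2 = (12 − 5) − 6 = 1, and the invariant factors of ∂_2 are all 1, so H_1 = Z.
  H_2: rank ker ∂_2 − rank ∂_3 = (6 − 6) − 0 = 0, and there is no ∂_3, so H_2 = 0.

As a check, the Euler characteristic is 6 − 12 + 6 = 0, which agrees with 1 − 1 + 0 = 0.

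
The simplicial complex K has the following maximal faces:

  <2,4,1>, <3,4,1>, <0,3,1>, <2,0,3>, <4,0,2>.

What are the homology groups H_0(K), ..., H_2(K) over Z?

H_0 = Z,  H_1 = Z,  H_2 = 0.

Order the vertices as 0 < 1 < 2 < 3 < 4. Listing each simplex with vertices in this order, K has dimension 2 with simplices:

  0-simplices (5): [0], [1], [2], [3], [4]
  1-simplices (10): [0,1], [0,2], [0,3], [0,4], [1,2], [1,3], [1,4], [2,3], [2,4], [3,4]
  2-simplices (5): [0,1,3], [0,2,3], [0,2,4], [1,2,4], [1,3,4]

giving chain groups C_0 ≅ Z^5, C_1 ≅ Z^10, C_2 ≅ Z^5.

The boundary map ∂_1: C_1 → C_0 maps an edge to its endpoints' difference, ∂[p,q] = q − p. For instance
  ∂[1,3] = [3] − [1].
As a 5×10 matrix over Z this has rank 4, with invariant factors (1,1,1,1).

∂_2: C_2 → C_1 maps a triangle to the signed sum of its edges. For instance
  ∂[0,2,4] = [2,4] − [0,4] + [0,2],
  ∂[0,1,3] = [1,3] − [0,3] + [0,1].
This gives a 10×5 integer matrix of rank 5; reducing to Smith normal form yields diagonal entries (1,1,1,1,1).

From H_k ≅ ker(∂_k) / im(∂_{k+1}) we obtain:

  H_0: rank C_0 − rank ∂_1 = 5 − 4 = 1, and the invariant factors of ∂_1 are all 1, so H_0 = Z.
  H_1: rank ker ∂_1 − rank ∂_2 = (10 − 4) − 5 = 1, and the invariant factors of ∂_2 are all 1, so H_1 = Z.
  H_2: rank ker ∂_2 − rank ∂_3 = (5 − 5) − 0 = 0, and there is no ∂_3, so H_2 = 0.

As a check, the Euler characteristic is 5 − 10 + 5 = 0, which agrees with 1 − 1 + 0 = 0.
(K is a triangulation of the Möbius band.)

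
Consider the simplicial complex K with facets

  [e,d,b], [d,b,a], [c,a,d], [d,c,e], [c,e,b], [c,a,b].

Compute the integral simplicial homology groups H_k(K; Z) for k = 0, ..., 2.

H_0 = Z,  H_1 = 0,  H_2 = Z.

We work with the vertex ordering a < b < c < d < e. The simplices of K, each written with vertices in increasing order, are:

  0-simplices (5): a, b, c, d, e
  1-simplices (9): ab, ac, ad, bc, bd, be, cd, ce, de
  2-simplices (6): abc, abd, acd, bce, bde, cde

so the chain groups are C_0 ≅ Z^5, C_1 ≅ Z^9, C_2 ≅ Z^6.

Boundary ∂_1: C_1 → C_0 maps an edge to its endpoints' difference, ∂[p,q] = q − p. For instance
  ∂ce = e − c.
The resulting 5×9 matrix has rank 4, and its Smith normal form has invariant factors (1,1,1,1).

Boundary ∂_2: C_2 → C_1 sends each 2-simplex [p,q,r] to [q,r] − [p,r] + [p,q]. For instance
  ∂abc = bc − ac + ab,
  ∂cde = de − ce + cd.
As a 9×6 matrix over Z this has rank 5, with invariant factors (1,1,1,1,1).

From H_k ≅ ker(∂_k) / im(∂_{k+1}) we obtain:

  H_0: rank C_0 − rank ∂_1 = 5 − 4 = 1, and the invariant factors of ∂_1 are all 1, so H_0 = Z.
  H_1: rank ker ∂_1 − rank ∂_2 = (9 − 4) − 5 = 0, and the invariant factors of ∂_2 are all 1, so H_1 = 0.
  H_2: rank ker ∂_2 − rank ∂_3 = (6 − 5) − 0 = 1, and there is no ∂_3, so H_2 = Z.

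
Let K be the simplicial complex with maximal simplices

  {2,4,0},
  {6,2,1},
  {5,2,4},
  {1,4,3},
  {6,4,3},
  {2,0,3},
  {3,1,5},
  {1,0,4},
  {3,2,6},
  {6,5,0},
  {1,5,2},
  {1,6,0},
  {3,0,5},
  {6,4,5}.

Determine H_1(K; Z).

H_1 ≅ Z^2.

K has 7 vertices, 21 edges, 14 triangles.
rank ∂_1 = 6, rank ∂_2 = 13 ⇒ b_1 = 21 − 6 − 13 = 2; all invariant factors of ∂_2 are 1 so no torsion. So H_1 = Z^2.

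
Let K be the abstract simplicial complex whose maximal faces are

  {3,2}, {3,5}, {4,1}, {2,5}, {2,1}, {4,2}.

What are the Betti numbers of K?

b_0 = 1, b_1 = 2.

Order the vertices as 1 < 2 < 3 < 4 < 5. Listing each simplex with vertices in this order, K has dimension 1 with simplices:

  0-simplices (5): [1], [2], [3], [4], [5]
  1-simplices (6): [1,2], [1,4], [2,3], [2,4], [2,5], [3,5]

giving chain groups C_0 ≅ Z^5, C_1 ≅ Z^6.

The boundary map ∂_1: C_1 → C_0 sends each edge [p,q] (with p < q) to q − p.
The resulting 5×6 matrix has rank 4, and its Smith normal form has invariant factors (1,1,1,1).

Reading off H_k = ker ∂_k / im ∂_{k+1}:

  H_0: rank C_0 − rank ∂_1 = 5 − 4 = 1, and the invariant factors of ∂_1 are all 1, so H_0 ≅ Z.
  H_1: rank ker ∂_1 − rank ∂_2 = (6 − 4) − 0 = 2, and there is no ∂_2, so H_1 ≅ Z^2.

As a check, the Euler characteristic is 5 − 6 = -1, which agrees with 1 − 2 = -1.

Hence the Betti numbers are b_0 = 1, b_1 = 2.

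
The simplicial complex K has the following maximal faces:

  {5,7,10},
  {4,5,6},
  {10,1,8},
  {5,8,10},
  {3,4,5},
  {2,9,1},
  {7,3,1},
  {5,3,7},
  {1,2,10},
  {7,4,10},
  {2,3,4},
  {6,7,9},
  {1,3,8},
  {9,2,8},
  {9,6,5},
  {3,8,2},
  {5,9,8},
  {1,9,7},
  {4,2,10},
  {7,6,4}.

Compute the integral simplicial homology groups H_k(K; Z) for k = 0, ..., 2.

Take the total order 1 < 2 < 3 < 4 < 5 < 6 < 7 < 8 < 9 < 10 on the vertex set. Then K (dimension 2) consists of the simplices:

  0-simplices (10): [1], [2], [3], [4], [5], [6], [7], [8], [9], [10]
  1-simplices (30): (30 of them)
  2-simplices (20): (20 of them)

Hence C_0 ≅ Z^10, C_1 ≅ Z^30, C_2 ≅ Z^20.

Boundary ∂_1: C_1 → C_0 is given by ∂[p,q] = [q] − [p]. For instance
  ∂[2,9] = [9] − [2].
The resulting 10×30 matrix has rank 9, and its Smith normal form has invariant factors (1,1,1,1,1,1,1,1,1).

The boundary map ∂_2: C_2 → C_1 acts by ∂[p,q,r] = [q,r] − [p,r] + [p,q]. For instance
  ∂[2,8,9] = [8,9] − [2,9] + [2,8],
  ∂[1,3,8] = [3,8] − [1,8] + [1,3].
The 30×20 boundary matrix has rank 20 and Smith normal form diag(1,1,1,1,1,1,1,1,1,1,1,1,1,1,1,1,1,1,1,2).

From H_k ≅ ker(∂_k) / im(∂_{k+1}) we obtain:

  H_0: rank C_0 − rank ∂_1 = 10 − 9 = 1, and the invariant factors of ∂_1 are all 1, so H_0 = Z.
  H_1: rank ker ∂_1 − rank ∂_2 = (30 − 9) − 20 = 1, and ∂_2 has invariant factor 2 > 1, so H_1 = Z ⊕ Z/2Z.
  H_2: rank ker ∂_2 − rank ∂_3 = (20 − 20) − 0 = 0, and there is no ∂_3, so H_2 = 0.

As a check, the Euler characteristic is 10 − 30 + 20 = 0, which agrees with 1 − 1 + 0 = 0.

H_0 = Z,  H_1 = Z ⊕ Z/2Z,  H_2 = 0.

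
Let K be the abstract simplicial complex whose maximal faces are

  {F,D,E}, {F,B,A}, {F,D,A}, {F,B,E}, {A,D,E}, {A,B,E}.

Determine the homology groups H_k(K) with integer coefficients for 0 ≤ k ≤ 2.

H_0 ≅ Z,  H_1 = 0,  H_2 ≅ Z.

Take the total order A < B < D < E < F on the vertex set. Then K (dimension 2) consists of the simplices:

  0-simplices (5): A, B, D, E, F
  1-simplices (9): AB, AD, AE, AF, BE, BF, DE, DF, EF
  2-simplices (6): ABE, ABF, ADE, ADF, BEF, DEF

so the chain groups are C_0 ≅ Z^5, C_1 ≅ Z^9, C_2 ≅ Z^6.

∂_1: C_1 → C_0 sends each edge [p,q] (with p < q) to q − p. For instance
  ∂AD = D − A.
As a 5×9 matrix over Z this has rank 4, with invariant factors (1,1,1,1).

Boundary ∂_2: C_2 → C_1 maps a triangle to the signed sum of its edges. For instance
  ∂ABF = BF − AF + AB,
  ∂BEF = EF − BF + BE.
As a 9×6 matrix over Z this has rank 5, with invariant factors (1,1,1,1,1).

From H_k ≅ ker(∂_k) / im(∂_{k+1}) we obtain:

  H_0: rank C_0 − rank ∂_1 = 5 − 4 = 1, and the invariant factors of ∂_1 are all 1, so H_0 = Z.
  H_1: rank ker ∂_1 − rank ∂_2 = (9 − 4) − 5 = 0, and the invariant factors of ∂_2 are all 1, so H_1 = 0.
  H_2: rank ker ∂_2 − rank ∂_3 = (6 − 5) − 0 = 1, and there is no ∂_3, so H_2 = Z.

(K is a triangulation of the 2-sphere S^2.)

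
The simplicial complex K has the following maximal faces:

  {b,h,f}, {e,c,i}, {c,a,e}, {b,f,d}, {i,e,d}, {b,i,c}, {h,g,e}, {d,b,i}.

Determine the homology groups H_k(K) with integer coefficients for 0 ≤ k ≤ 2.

K has 9 vertices, 17 edges, 8 triangles.
rank ∂_0 = 0, rank ∂_1 = 8 ⇒ b_0 = 9 − 0 − 8 = 1; all invariant factors of ∂_1 are 1 so no torsion. So H_0 ≅ Z.
rank ∂_1 = 8, rank ∂_2 = 8 ⇒ b_1 = 17 − 8 − 8 = 1; all invariant factors of ∂_2 are 1 so no torsion. So H_1 ≅ Z.
rank ∂_2 = 8, rank ∂_3 = 0 ⇒ b_2 = 8 − 8 − 0 = 0. So H_2 ≅ 0.

H_0 = Z,  H_1 = Z,  H_2 = 0.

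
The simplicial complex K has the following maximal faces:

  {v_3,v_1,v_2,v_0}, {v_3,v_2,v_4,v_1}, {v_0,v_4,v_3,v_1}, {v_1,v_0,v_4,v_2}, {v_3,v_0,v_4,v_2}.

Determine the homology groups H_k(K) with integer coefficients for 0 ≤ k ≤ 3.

K has 5 vertices, 10 edges, 10 triangles, 5 3-simplices.
rank ∂_0 = 0, rank ∂_1 = 4 ⇒ b_0 = 5 − 0 − 4 = 1; all invariant factors of ∂_1 are 1 so no torsion. So H_0 = Z.
rank ∂_1 = 4, rank ∂_2 = 6 ⇒ b_1 = 10 − 4 − 6 = 0; all invariant factors of ∂_2 are 1 so no torsion. So H_1 = 0.
rank ∂_2 = 6, rank ∂_3 = 4 ⇒ b_2 = 10 − 6 − 4 = 0; all invariant factors of ∂_3 are 1 so no torsion. So H_2 = 0.
rank ∂_3 = 4, rank ∂_4 = 0 ⇒ b_3 = 5 − 4 − 0 = 1. So H_3 = Z.

H_0 ≅ Z,  H_1 = 0,  H_2 = 0,  H_3 ≅ Z.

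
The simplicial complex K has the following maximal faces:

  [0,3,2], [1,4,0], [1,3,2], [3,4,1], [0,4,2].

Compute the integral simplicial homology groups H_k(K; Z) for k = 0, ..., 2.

We work with the vertex ordering 0 < 1 < 2 < 3 < 4. The simplices of K, each written with vertices in increasing order, are:

  0-simplices (5): [0], [1], [2], [3], [4]
  1-simplices (10): [0,1], [0,2], [0,3], [0,4], [1,2], [1,3], [1,4], [2,3], [2,4], [3,4]
  2-simplices (5): [0,1,4], [0,2,3], [0,2,4], [1,2,3], [1,3,4]

Hence C_0 ≅ Z^5, C_1 ≅ Z^10, C_2 ≅ Z^5.

Boundary ∂_1: C_1 → C_0 sends each edge [p,q] (with p < q) to q − p.
This gives a 5×10 integer matrix of rank 4; reducing to Smith normal form yields diagonal entries (1,1,1,1).

Boundary ∂_2: C_2 → C_1 maps a triangle to the signed sum of its edges. For instance
  ∂[1,2,3] = [2,3] − [1,3] + [1,2],
  ∂[1,3,4] = [3,4] − [1,4] + [1,3].
This gives a 10×5 integer matrix of rank 5; reducing to Smith normal form yields diagonal entries (1,1,1,1,1).

Computing H_k = (kernel of ∂_k) / (image of ∂_{k+1}):

  H_0: rank C_0 − rank ∂_1 = 5 − 4 = 1, and the invariant factors of ∂_1 are all 1, so H_0 ≅ Z.
  H_1: rank ker ∂_1 − rank ∂_2 = (10 − 4) − 5 = 1, and the invariant factors of ∂_2 are all 1, so H_1 ≅ Z.
  H_2: rank ker ∂_2 − rank ∂_3 = (5 − 5) − 0 = 0, and there is no ∂_3, so H_2 ≅ 0.

H_0 ≅ Z,  H_1 ≅ Z,  H_2 = 0.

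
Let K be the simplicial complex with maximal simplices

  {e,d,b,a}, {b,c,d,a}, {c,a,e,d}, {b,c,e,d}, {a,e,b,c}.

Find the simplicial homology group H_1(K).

H_1 = 0.

Take the total order a < b < c < d < e on the vertex set. Then K (dimension 3) consists of the simplices:

  0-simplices (5): a, b, c, d, e
  1-simplices (10): ab, ac, ad, ae, bc, bd, be, cd, ce, de
  2-simplices (10): abc, abd, abe, acd, ace, ade, bcd, bce, bde, cde
  3-simplices (5): abcd, abce, abde, acde, bcde

so the chain groups are C_0 ≅ Z^5, C_1 ≅ Z^10, C_2 ≅ Z^10, C_3 ≅ Z^5.

The boundary map ∂_1: C_1 → C_0 is given by ∂[p,q] = [q] − [p].
This gives a 5×10 integer matrix of rank 4; reducing to Smith normal form yields diagonal entries (1,1,1,1).

Boundary ∂_2: C_2 → C_1 sends each 2-simplex [p,q,r] to [q,r] − [p,r] + [p,q]. For instance
  ∂ade = de − ae + ad,
  ∂abc = bc − ac + ab.
The resulting 10×10 matrix has rank 6, and its Smith normal form has invariant factors (1,1,1,1,1,1).

The boundary map ∂_3: C_3 → C_2 sends each 3-simplex σ to the alternating sum Σ_i (−1)^i (σ with its i-th vertex removed). For instance
  ∂abde = bde − ade + abe − abd,
  ∂abcd = bcd − acd + abd − abc.
As a 10×5 matrix over Z this has rank 4, with invariant factors (1,1,1,1).

Reading off H_k = ker ∂_k / im ∂_{k+1}:

  H_1: rank ker ∂_1 − rank ∂_2 = (10 − 4) − 6 = 0, and the invariant factors of ∂_2 are all 1, so H_1 = 0.

(K is a triangulation of the 3-sphere S^3.)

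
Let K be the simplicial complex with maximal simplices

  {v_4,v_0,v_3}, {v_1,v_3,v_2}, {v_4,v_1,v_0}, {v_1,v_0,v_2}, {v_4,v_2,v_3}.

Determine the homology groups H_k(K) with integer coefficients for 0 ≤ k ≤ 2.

Take the total order v_0 < v_1 < v_2 < v_3 < v_4 on the vertex set. Then K (dimension 2) consists of the simplices:

  0-simplices (5): [v_0], [v_1], [v_2], [v_3], [v_4]
  1-simplices (10): [v_0,v_1], [v_0,v_2], [v_0,v_3], [v_0,v_4], [v_1,v_2], [v_1,v_3], [v_1,v_4], [v_2,v_3], [v_2,v_4], [v_3,v_4]
  2-simplices (5): [v_0,v_1,v_2], [v_0,v_1,v_4], [v_0,v_3,v_4], [v_1,v_2,v_3], [v_2,v_3,v_4]

giving chain groups C_0 ≅ Z^5, C_1 ≅ Z^10, C_2 ≅ Z^5.

The boundary map ∂_1: C_1 → C_0 sends each edge [p,q] (with p < q) to q − p.
The resulting 5×10 matrix has rank 4, and its Smith normal form has invariant factors (1,1,1,1).

∂_2: C_2 → C_1 sends each 2-simplex [p,q,r] to [q,r] − [p,r] + [p,q]. For instance
  ∂[v_1,v_2,v_3] = [v_2,v_3] − [v_1,v_3] + [v_1,v_2],
  ∂[v_0,v_1,v_4] = [v_1,v_4] − [v_0,v_4] + [v_0,v_1].
The resulting 10×5 matrix has rank 5, and its Smith normal form has invariant factors (1,1,1,1,1).

From H_k ≅ ker(∂_k) / im(∂_{k+1}) we obtain:

  H_0: rank C_0 − rank ∂_1 = 5 − 4 = 1, and the invariant factors of ∂_1 are all 1, so H_0 ≅ Z.
  H_1: rank ker ∂_1 − rank ∂_2 = (10 − 4) − 5 = 1, and the invariant factors of ∂_2 are all 1, so H_1 ≅ Z.
  H_2: rank ker ∂_2 − rank ∂_3 = (5 − 5) − 0 = 0, and there is no ∂_3, so H_2 ≅ 0.

As a check, the Euler characteristic is 5 − 10 + 5 = 0, which agrees with 1 − 1 + 0 = 0.

H_0 = Z,  H_1 = Z,  H_2 = 0.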